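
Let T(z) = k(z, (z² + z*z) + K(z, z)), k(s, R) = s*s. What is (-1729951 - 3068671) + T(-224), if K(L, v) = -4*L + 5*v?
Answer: -4748446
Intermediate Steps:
k(s, R) = s²
T(z) = z²
(-1729951 - 3068671) + T(-224) = (-1729951 - 3068671) + (-224)² = -4798622 + 50176 = -4748446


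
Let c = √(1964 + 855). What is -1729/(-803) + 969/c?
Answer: 1729/803 + 969*√2819/2819 ≈ 20.404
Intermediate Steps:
c = √2819 ≈ 53.094
-1729/(-803) + 969/c = -1729/(-803) + 969/(√2819) = -1729*(-1/803) + 969*(√2819/2819) = 1729/803 + 969*√2819/2819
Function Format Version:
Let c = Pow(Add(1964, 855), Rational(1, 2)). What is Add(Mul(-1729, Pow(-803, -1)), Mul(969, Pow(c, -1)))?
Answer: Add(Rational(1729, 803), Mul(Rational(969, 2819), Pow(2819, Rational(1, 2)))) ≈ 20.404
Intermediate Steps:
c = Pow(2819, Rational(1, 2)) ≈ 53.094
Add(Mul(-1729, Pow(-803, -1)), Mul(969, Pow(c, -1))) = Add(Mul(-1729, Pow(-803, -1)), Mul(969, Pow(Pow(2819, Rational(1, 2)), -1))) = Add(Mul(-1729, Rational(-1, 803)), Mul(969, Mul(Rational(1, 2819), Pow(2819, Rational(1, 2))))) = Add(Rational(1729, 803), Mul(Rational(969, 2819), Pow(2819, Rational(1, 2))))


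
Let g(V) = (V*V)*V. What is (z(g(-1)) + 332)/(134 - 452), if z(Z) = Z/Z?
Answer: -111/106 ≈ -1.0472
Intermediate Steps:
g(V) = V**3 (g(V) = V**2*V = V**3)
z(Z) = 1
(z(g(-1)) + 332)/(134 - 452) = (1 + 332)/(134 - 452) = 333/(-318) = 333*(-1/318) = -111/106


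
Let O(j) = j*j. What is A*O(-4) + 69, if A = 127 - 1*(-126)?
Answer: 4117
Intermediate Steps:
A = 253 (A = 127 + 126 = 253)
O(j) = j²
A*O(-4) + 69 = 253*(-4)² + 69 = 253*16 + 69 = 4048 + 69 = 4117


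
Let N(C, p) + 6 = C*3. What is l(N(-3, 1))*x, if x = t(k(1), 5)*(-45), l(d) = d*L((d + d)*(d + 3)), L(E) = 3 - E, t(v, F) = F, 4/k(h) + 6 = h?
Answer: -1204875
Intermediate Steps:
N(C, p) = -6 + 3*C (N(C, p) = -6 + C*3 = -6 + 3*C)
k(h) = 4/(-6 + h)
l(d) = d*(3 - 2*d*(3 + d)) (l(d) = d*(3 - (d + d)*(d + 3)) = d*(3 - 2*d*(3 + d)))
x = -225 (x = 5*(-45) = -225)
l(N(-3, 1))*x = -(-6 + 3*(-3))*(-3 + 2*(-6 + 3*(-3))*(3 + (-6 + 3*(-3))))*(-225) = -(-6 - 9)*(-3 + 2*(-6 - 9)*(3 + (-6 - 9)))*(-225) = -1*(-15)*(-3 + 2*(-15)*(3 - 15))*(-225) = -1*(-15)*(-3 + 2*(-15)*(-12))*(-225) = -1*(-15)*(-3 + 360)*(-225) = -1*(-15)*357*(-225) = 5355*(-225) = -1204875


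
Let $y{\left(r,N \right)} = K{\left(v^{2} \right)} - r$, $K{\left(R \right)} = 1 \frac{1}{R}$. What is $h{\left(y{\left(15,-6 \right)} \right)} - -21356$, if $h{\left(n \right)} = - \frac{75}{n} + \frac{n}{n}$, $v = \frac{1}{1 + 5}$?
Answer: $\frac{149474}{7} \approx 21353.0$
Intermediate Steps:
$v = \frac{1}{6} \approx 0.16667$
$K{\left(R \right)} = \frac{1}{R}$
$y{\left(r,N \right)} = 36 - r$ ($y{\left(r,N \right)} = \frac{1}{\left(\frac{1}{6}\right)^{2}} - r = \frac{1}{\frac{1}{36}} - r = 36 - r$)
$h{\left(n \right)} = 1 - \frac{75}{n}$ ($h{\left(n \right)} = - \frac{75}{n} + 1 = 1 - \frac{75}{n}$)
$h{\left(y{\left(15,-6 \right)} \right)} - -21356 = \frac{-75 + \left(36 - 15\right)}{36 - 15} - -21356 = \frac{-75 + \left(36 - 15\right)}{36 - 15} + 21356 = \frac{-75 + 21}{21} + 21356 = \frac{1}{21} \left(-54\right) + 21356 = - \frac{18}{7} + 21356 = \frac{149474}{7}$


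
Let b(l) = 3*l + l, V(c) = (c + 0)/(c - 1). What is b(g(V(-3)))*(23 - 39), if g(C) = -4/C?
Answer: 1024/3 ≈ 341.33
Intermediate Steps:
V(c) = c/(-1 + c)
b(l) = 4*l
b(g(V(-3)))*(23 - 39) = (4*(-4/((-3/(-1 - 3)))))*(23 - 39) = (4*(-4/((-3/(-4)))))*(-16) = (4*(-4/((-3*(-¼)))))*(-16) = (4*(-4/¾))*(-16) = (4*(-4*4/3))*(-16) = (4*(-16/3))*(-16) = -64/3*(-16) = 1024/3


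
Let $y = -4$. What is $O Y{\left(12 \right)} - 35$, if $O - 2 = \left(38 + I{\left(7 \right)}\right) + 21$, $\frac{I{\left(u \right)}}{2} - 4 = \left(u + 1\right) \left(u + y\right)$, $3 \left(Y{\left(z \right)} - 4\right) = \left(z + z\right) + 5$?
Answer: $1564$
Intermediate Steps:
$Y{\left(z \right)} = \frac{17}{3} + \frac{2 z}{3}$ ($Y{\left(z \right)} = 4 + \frac{\left(z + z\right) + 5}{3} = 4 + \frac{2 z + 5}{3} = 4 + \frac{5 + 2 z}{3} = 4 + \left(\frac{5}{3} + \frac{2 z}{3}\right) = \frac{17}{3} + \frac{2 z}{3}$)
$I{\left(u \right)} = 8 + 2 \left(1 + u\right) \left(-4 + u\right)$ ($I{\left(u \right)} = 8 + 2 \left(u + 1\right) \left(u - 4\right) = 8 + 2 \left(1 + u\right) \left(-4 + u\right)$)
$O = 117$ ($O = 2 + \left(\left(38 + 2 \cdot 7 \left(-3 + 7\right)\right) + 21\right) = 2 + \left(\left(38 + 2 \cdot 7 \cdot 4\right) + 21\right) = 2 + \left(\left(38 + 56\right) + 21\right) = 2 + \left(94 + 21\right) = 2 + 115 = 117$)
$O Y{\left(12 \right)} - 35 = 117 \left(\frac{17}{3} + \frac{2}{3} \cdot 12\right) - 35 = 117 \left(\frac{17}{3} + 8\right) - 35 = 117 \cdot \frac{41}{3} - 35 = 1599 - 35 = 1564$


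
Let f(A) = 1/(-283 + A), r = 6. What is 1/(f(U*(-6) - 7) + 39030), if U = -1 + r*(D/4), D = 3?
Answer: 311/12138329 ≈ 2.5621e-5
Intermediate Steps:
U = 7/2 (U = -1 + 6*(3/4) = -1 + 6*(3*(¼)) = -1 + 6*(¾) = -1 + 9/2 = 7/2 ≈ 3.5000)
1/(f(U*(-6) - 7) + 39030) = 1/(1/(-283 + ((7/2)*(-6) - 7)) + 39030) = 1/(1/(-283 + (-21 - 7)) + 39030) = 1/(1/(-283 - 28) + 39030) = 1/(1/(-311) + 39030) = 1/(-1/311 + 39030) = 1/(12138329/311) = 311/12138329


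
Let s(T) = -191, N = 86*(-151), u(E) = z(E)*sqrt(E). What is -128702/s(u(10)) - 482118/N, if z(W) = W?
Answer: 881704355/1240163 ≈ 710.96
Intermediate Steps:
u(E) = E**(3/2) (u(E) = E*sqrt(E) = E**(3/2))
N = -12986
-128702/s(u(10)) - 482118/N = -128702/(-191) - 482118/(-12986) = -128702*(-1/191) - 482118*(-1/12986) = 128702/191 + 241059/6493 = 881704355/1240163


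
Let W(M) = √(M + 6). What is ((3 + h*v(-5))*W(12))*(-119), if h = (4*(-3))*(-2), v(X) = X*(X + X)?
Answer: -429471*√2 ≈ -6.0736e+5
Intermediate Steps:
v(X) = 2*X² (v(X) = X*(2*X) = 2*X²)
W(M) = √(6 + M)
h = 24 (h = -12*(-2) = 24)
((3 + h*v(-5))*W(12))*(-119) = ((3 + 24*(2*(-5)²))*√(6 + 12))*(-119) = ((3 + 24*(2*25))*√18)*(-119) = ((3 + 24*50)*(3*√2))*(-119) = ((3 + 1200)*(3*√2))*(-119) = (1203*(3*√2))*(-119) = (3609*√2)*(-119) = -429471*√2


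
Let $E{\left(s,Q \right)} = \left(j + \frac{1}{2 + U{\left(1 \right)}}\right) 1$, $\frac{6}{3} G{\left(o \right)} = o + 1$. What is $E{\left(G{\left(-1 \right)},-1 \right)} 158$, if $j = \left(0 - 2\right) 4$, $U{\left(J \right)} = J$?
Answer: $- \frac{3634}{3} \approx -1211.3$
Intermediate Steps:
$G{\left(o \right)} = \frac{1}{2} + \frac{o}{2}$ ($G{\left(o \right)} = \frac{o + 1}{2} = \frac{1 + o}{2} = \frac{1}{2} + \frac{o}{2}$)
$j = -8$ ($j = \left(-2\right) 4 = -8$)
$E{\left(s,Q \right)} = - \frac{23}{3}$ ($E{\left(s,Q \right)} = \left(-8 + \frac{1}{2 + 1}\right) 1 = \left(-8 + \frac{1}{3}\right) 1 = \left(- \frac{23}{3}\right) 1 = - \frac{23}{3}$)
$E{\left(G{\left(-1 \right)},-1 \right)} 158 = \left(- \frac{23}{3}\right) 158 = - \frac{3634}{3}$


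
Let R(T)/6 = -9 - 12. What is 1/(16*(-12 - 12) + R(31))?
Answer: -1/510 ≈ -0.0019608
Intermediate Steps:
R(T) = -126 (R(T) = 6*(-9 - 12) = 6*(-21) = -126)
1/(16*(-12 - 12) + R(31)) = 1/(16*(-12 - 12) - 126) = 1/(16*(-24) - 126) = 1/(-384 - 126) = 1/(-510) = -1/510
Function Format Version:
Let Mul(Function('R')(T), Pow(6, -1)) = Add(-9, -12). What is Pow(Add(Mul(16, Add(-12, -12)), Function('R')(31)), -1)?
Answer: Rational(-1, 510) ≈ -0.0019608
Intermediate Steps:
Function('R')(T) = -126 (Function('R')(T) = Mul(6, Add(-9, -12)) = Mul(6, -21) = -126)
Pow(Add(Mul(16, Add(-12, -12)), Function('R')(31)), -1) = Pow(Add(Mul(16, Add(-12, -12)), -126), -1) = Pow(Add(Mul(16, -24), -126), -1) = Pow(Add(-384, -126), -1) = Pow(-510, -1) = Rational(-1, 510)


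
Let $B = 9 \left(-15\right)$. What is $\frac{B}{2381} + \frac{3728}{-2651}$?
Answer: $- \frac{9234253}{6312031} \approx -1.463$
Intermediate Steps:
$B = -135$
$\frac{B}{2381} + \frac{3728}{-2651} = - \frac{135}{2381} + \frac{3728}{-2651} = \left(-135\right) \frac{1}{2381} + 3728 \left(- \frac{1}{2651}\right) = - \frac{135}{2381} - \frac{3728}{2651} = - \frac{9234253}{6312031}$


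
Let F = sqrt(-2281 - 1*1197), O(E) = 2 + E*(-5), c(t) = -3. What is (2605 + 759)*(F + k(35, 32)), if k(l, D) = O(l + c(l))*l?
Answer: -18602920 + 3364*I*sqrt(3478) ≈ -1.8603e+7 + 1.9839e+5*I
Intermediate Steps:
O(E) = 2 - 5*E
F = I*sqrt(3478) (F = sqrt(-2281 - 1197) = sqrt(-3478) = I*sqrt(3478) ≈ 58.975*I)
k(l, D) = l*(17 - 5*l) (k(l, D) = (2 - 5*(l - 3))*l = (2 - 5*(-3 + l))*l = (2 + (15 - 5*l))*l = (17 - 5*l)*l = l*(17 - 5*l))
(2605 + 759)*(F + k(35, 32)) = (2605 + 759)*(I*sqrt(3478) + 35*(17 - 5*35)) = 3364*(I*sqrt(3478) + 35*(17 - 175)) = 3364*(I*sqrt(3478) + 35*(-158)) = 3364*(I*sqrt(3478) - 5530) = 3364*(-5530 + I*sqrt(3478)) = -18602920 + 3364*I*sqrt(3478)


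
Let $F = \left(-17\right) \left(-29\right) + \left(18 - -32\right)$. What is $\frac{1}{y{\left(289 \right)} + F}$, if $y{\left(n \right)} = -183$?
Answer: $\frac{1}{360} \approx 0.0027778$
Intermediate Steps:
$F = 543$ ($F = 493 + \left(18 + 32\right) = 493 + 50 = 543$)
$\frac{1}{y{\left(289 \right)} + F} = \frac{1}{-183 + 543} = \frac{1}{360}$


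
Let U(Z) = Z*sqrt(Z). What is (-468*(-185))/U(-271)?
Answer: 86580*I*sqrt(271)/73441 ≈ 19.407*I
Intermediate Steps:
U(Z) = Z**(3/2)
(-468*(-185))/U(-271) = (-468*(-185))/((-271)**(3/2)) = 86580/((-271*I*sqrt(271))) = 86580*(I*sqrt(271)/73441) = 86580*I*sqrt(271)/73441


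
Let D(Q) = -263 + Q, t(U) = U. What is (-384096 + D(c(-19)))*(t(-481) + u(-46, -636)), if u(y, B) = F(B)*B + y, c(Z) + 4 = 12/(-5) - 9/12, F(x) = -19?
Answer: -88842391911/20 ≈ -4.4421e+9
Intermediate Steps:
c(Z) = -143/20 (c(Z) = -4 + (12/(-5) - 9/12) = -4 + (12*(-⅕) - 9*1/12) = -4 + (-12/5 - ¾) = -4 - 63/20 = -143/20)
u(y, B) = y - 19*B (u(y, B) = -19*B + y = y - 19*B)
(-384096 + D(c(-19)))*(t(-481) + u(-46, -636)) = (-384096 + (-263 - 143/20))*(-481 + (-46 - 19*(-636))) = (-384096 - 5403/20)*(-481 + (-46 + 12084)) = -7687323*(-481 + 12038)/20 = -7687323/20*11557 = -88842391911/20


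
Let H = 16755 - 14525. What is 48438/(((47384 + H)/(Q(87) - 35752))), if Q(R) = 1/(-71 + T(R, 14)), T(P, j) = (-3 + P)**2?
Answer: -2016051875487/57758965 ≈ -34905.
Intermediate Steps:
H = 2230
Q(R) = 1/(-71 + (-3 + R)**2)
48438/(((47384 + H)/(Q(87) - 35752))) = 48438/(((47384 + 2230)/(1/(-71 + (-3 + 87)**2) - 35752))) = 48438/((49614/(1/(-71 + 84**2) - 35752))) = 48438/((49614/(1/(-71 + 7056) - 35752))) = 48438/((49614/(1/6985 - 35752))) = 48438/((49614/(-249727719/6985))) = 48438/((49614*(-6985/249727719))) = 48438/(-115517930/83242573) = 48438*(-83242573/115517930) = -2016051875487/57758965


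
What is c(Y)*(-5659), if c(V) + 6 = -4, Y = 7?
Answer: 56590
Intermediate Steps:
c(V) = -10 (c(V) = -6 - 4 = -10)
c(Y)*(-5659) = -10*(-5659) = 56590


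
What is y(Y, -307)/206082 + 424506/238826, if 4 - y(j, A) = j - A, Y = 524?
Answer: 43642768195/24608869866 ≈ 1.7735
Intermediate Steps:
y(j, A) = 4 + A - j (y(j, A) = 4 - (j - A) = 4 + (A - j) = 4 + A - j)
y(Y, -307)/206082 + 424506/238826 = (4 - 307 - 1*524)/206082 + 424506/238826 = (4 - 307 - 524)*(1/206082) + 424506*(1/238826) = -827*1/206082 + 212253/119413 = -827/206082 + 212253/119413 = 43642768195/24608869866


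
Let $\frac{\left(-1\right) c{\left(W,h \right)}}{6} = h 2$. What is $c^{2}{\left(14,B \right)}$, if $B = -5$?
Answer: $3600$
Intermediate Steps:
$c{\left(W,h \right)} = - 12 h$ ($c{\left(W,h \right)} = - 6 h 2 = - 6 \cdot 2 h = - 12 h$)
$c^{2}{\left(14,B \right)} = \left(\left(-12\right) \left(-5\right)\right)^{2} = 60^{2} = 3600$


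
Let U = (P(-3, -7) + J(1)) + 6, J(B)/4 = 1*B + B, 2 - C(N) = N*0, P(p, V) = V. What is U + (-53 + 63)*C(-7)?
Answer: 27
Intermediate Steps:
C(N) = 2 (C(N) = 2 - N*0 = 2 - 1*0 = 2 + 0 = 2)
J(B) = 8*B (J(B) = 4*(1*B + B) = 4*(B + B) = 4*(2*B) = 8*B)
U = 7 (U = (-7 + 8*1) + 6 = (-7 + 8) + 6 = 1 + 6 = 7)
U + (-53 + 63)*C(-7) = 7 + (-53 + 63)*2 = 7 + 10*2 = 7 + 20 = 27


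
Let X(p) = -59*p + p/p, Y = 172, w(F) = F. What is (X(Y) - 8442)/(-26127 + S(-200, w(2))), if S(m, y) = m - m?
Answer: 18589/26127 ≈ 0.71149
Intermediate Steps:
S(m, y) = 0
X(p) = 1 - 59*p (X(p) = -59*p + 1 = 1 - 59*p)
(X(Y) - 8442)/(-26127 + S(-200, w(2))) = ((1 - 59*172) - 8442)/(-26127 + 0) = ((1 - 10148) - 8442)/(-26127) = (-10147 - 8442)*(-1/26127) = -18589*(-1/26127) = 18589/26127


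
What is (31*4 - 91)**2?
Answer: 1089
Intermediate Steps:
(31*4 - 91)**2 = (124 - 91)**2 = 33**2 = 1089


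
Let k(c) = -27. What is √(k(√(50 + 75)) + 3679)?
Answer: 2*√913 ≈ 60.432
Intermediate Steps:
√(k(√(50 + 75)) + 3679) = √(-27 + 3679) = √3652 = 2*√913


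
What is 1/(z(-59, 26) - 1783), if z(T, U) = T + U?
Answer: -1/1816 ≈ -0.00055066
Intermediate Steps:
1/(z(-59, 26) - 1783) = 1/((-59 + 26) - 1783) = 1/(-33 - 1783) = 1/(-1816) = -1/1816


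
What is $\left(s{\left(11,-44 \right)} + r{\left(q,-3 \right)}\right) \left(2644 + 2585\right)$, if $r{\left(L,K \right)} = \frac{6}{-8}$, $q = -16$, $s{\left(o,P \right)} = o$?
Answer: $\frac{214389}{4} \approx 53597.0$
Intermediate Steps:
$r{\left(L,K \right)} = - \frac{3}{4}$ ($r{\left(L,K \right)} = 6 \left(- \frac{1}{8}\right) = - \frac{3}{4}$)
$\left(s{\left(11,-44 \right)} + r{\left(q,-3 \right)}\right) \left(2644 + 2585\right) = \left(11 - \frac{3}{4}\right) \left(2644 + 2585\right) = \frac{41}{4} \cdot 5229 = \frac{214389}{4}$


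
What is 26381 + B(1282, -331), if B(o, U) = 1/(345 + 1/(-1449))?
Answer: 13187968873/499904 ≈ 26381.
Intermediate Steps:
B(o, U) = 1449/499904 (B(o, U) = 1/(345 - 1/1449) = 1/(499904/1449) = 1449/499904)
26381 + B(1282, -331) = 26381 + 1449/499904 = 13187968873/499904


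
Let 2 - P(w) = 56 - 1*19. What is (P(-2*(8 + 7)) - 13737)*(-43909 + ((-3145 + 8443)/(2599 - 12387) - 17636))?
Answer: 2074089910794/2447 ≈ 8.4760e+8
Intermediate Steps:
P(w) = -35 (P(w) = 2 - (56 - 1*19) = 2 - (56 - 19) = 2 - 1*37 = 2 - 37 = -35)
(P(-2*(8 + 7)) - 13737)*(-43909 + ((-3145 + 8443)/(2599 - 12387) - 17636)) = (-35 - 13737)*(-43909 + ((-3145 + 8443)/(2599 - 12387) - 17636)) = -13772*(-43909 + (5298/(-9788) - 17636)) = -13772*(-43909 + (5298*(-1/9788) - 17636)) = -13772*(-43909 + (-2649/4894 - 17636)) = -13772*(-43909 - 86313233/4894) = -13772*(-301203879/4894) = 2074089910794/2447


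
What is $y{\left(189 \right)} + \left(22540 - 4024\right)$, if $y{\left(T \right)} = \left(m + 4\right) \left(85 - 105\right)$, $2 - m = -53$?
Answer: $17336$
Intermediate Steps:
$m = 55$ ($m = 2 - -53 = 2 + 53 = 55$)
$y{\left(T \right)} = -1180$ ($y{\left(T \right)} = \left(55 + 4\right) \left(85 - 105\right) = 59 \left(-20\right) = -1180$)
$y{\left(189 \right)} + \left(22540 - 4024\right) = -1180 + \left(22540 - 4024\right) = -1180 + 18516 = 17336$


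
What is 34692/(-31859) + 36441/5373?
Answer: 108285967/19019823 ≈ 5.6933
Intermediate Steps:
34692/(-31859) + 36441/5373 = 34692*(-1/31859) + 36441*(1/5373) = -34692/31859 + 4049/597 = 108285967/19019823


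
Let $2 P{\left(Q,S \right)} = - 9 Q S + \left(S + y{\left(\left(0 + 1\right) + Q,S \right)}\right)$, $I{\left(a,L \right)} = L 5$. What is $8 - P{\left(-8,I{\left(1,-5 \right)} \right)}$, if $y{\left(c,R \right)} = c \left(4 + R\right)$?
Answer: $847$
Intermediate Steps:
$I{\left(a,L \right)} = 5 L$
$P{\left(Q,S \right)} = \frac{S}{2} + \frac{\left(1 + Q\right) \left(4 + S\right)}{2} - \frac{9 Q S}{2}$ ($P{\left(Q,S \right)} = \frac{- 9 Q S + \left(S + \left(\left(0 + 1\right) + Q\right) \left(4 + S\right)\right)}{2} = \frac{- 9 Q S + \left(S + \left(1 + Q\right) \left(4 + S\right)\right)}{2} = \frac{S + \left(1 + Q\right) \left(4 + S\right) - 9 Q S}{2} = \frac{S}{2} + \frac{\left(1 + Q\right) \left(4 + S\right)}{2} - \frac{9 Q S}{2}$)
$8 - P{\left(-8,I{\left(1,-5 \right)} \right)} = 8 - \left(2 + 5 \left(-5\right) + 2 \left(-8\right) - - 32 \cdot 5 \left(-5\right)\right) = 8 - \left(2 - 25 - 16 - \left(-32\right) \left(-25\right)\right) = 8 - \left(2 - 25 - 16 - 800\right) = 8 - -839 = 8 + 839 = 847$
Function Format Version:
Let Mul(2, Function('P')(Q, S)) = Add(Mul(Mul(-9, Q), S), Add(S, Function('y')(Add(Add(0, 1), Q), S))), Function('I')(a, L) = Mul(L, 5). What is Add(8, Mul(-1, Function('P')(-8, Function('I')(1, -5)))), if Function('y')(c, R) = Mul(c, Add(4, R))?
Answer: 847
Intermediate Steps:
Function('I')(a, L) = Mul(5, L)
Function('P')(Q, S) = Add(Mul(Rational(1, 2), S), Mul(Rational(1, 2), Add(1, Q), Add(4, S)), Mul(Rational(-9, 2), Q, S)) (Function('P')(Q, S) = Mul(Rational(1, 2), Add(Mul(Mul(-9, Q), S), Add(S, Mul(Add(Add(0, 1), Q), Add(4, S))))) = Mul(Rational(1, 2), Add(Mul(-9, Q, S), Add(S, Mul(Add(1, Q), Add(4, S))))) = Mul(Rational(1, 2), Add(S, Mul(Add(1, Q), Add(4, S)), Mul(-9, Q, S))) = Add(Mul(Rational(1, 2), S), Mul(Rational(1, 2), Add(1, Q), Add(4, S)), Mul(Rational(-9, 2), Q, S)))
Add(8, Mul(-1, Function('P')(-8, Function('I')(1, -5)))) = Add(8, Mul(-1, Add(2, Mul(5, -5), Mul(2, -8), Mul(-4, -8, Mul(5, -5))))) = Add(8, Mul(-1, Add(2, -25, -16, Mul(-4, -8, -25)))) = Add(8, Mul(-1, Add(2, -25, -16, -800))) = Add(8, Mul(-1, -839)) = Add(8, 839) = 847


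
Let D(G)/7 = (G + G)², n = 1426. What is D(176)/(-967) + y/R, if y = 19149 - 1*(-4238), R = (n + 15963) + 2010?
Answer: -16802680643/18758833 ≈ -895.72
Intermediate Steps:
D(G) = 28*G² (D(G) = 7*(G + G)² = 7*(2*G)² = 7*(4*G²) = 28*G²)
R = 19399 (R = (1426 + 15963) + 2010 = 17389 + 2010 = 19399)
y = 23387 (y = 19149 + 4238 = 23387)
D(176)/(-967) + y/R = (28*176²)/(-967) + 23387/19399 = (28*30976)*(-1/967) + 23387*(1/19399) = 867328*(-1/967) + 23387/19399 = -867328/967 + 23387/19399 = -16802680643/18758833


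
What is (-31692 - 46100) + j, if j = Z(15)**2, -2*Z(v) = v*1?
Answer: -310943/4 ≈ -77736.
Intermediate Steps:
Z(v) = -v/2
j = 225/4 (j = (-1/2*15)**2 = (-15/2)**2 = 225/4 ≈ 56.250)
(-31692 - 46100) + j = (-31692 - 46100) + 225/4 = -77792 + 225/4 = -310943/4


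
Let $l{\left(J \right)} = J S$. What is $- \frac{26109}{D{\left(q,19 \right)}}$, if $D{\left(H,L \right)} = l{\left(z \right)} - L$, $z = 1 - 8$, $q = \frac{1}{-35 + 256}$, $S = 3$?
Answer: $\frac{26109}{40} \approx 652.72$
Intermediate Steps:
$q = \frac{1}{221} \approx 0.0045249$
$z = -7$ ($z = 1 - 8 = -7$)
$l{\left(J \right)} = 3 J$ ($l{\left(J \right)} = J 3 = 3 J$)
$D{\left(H,L \right)} = -21 - L$ ($D{\left(H,L \right)} = 3 \left(-7\right) - L = -21 - L$)
$- \frac{26109}{D{\left(q,19 \right)}} = - \frac{26109}{-21 - 19} = - \frac{26109}{-40} = \left(-26109\right) \left(- \frac{1}{40}\right) = \frac{26109}{40}$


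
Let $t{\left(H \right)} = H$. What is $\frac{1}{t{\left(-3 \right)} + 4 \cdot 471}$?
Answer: $\frac{1}{1881} \approx 0.00053163$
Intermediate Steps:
$\frac{1}{t{\left(-3 \right)} + 4 \cdot 471} = \frac{1}{-3 + 4 \cdot 471} = \frac{1}{-3 + 1884} = \frac{1}{1881}$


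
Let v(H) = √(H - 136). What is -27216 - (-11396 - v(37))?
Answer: -15820 + 3*I*√11 ≈ -15820.0 + 9.9499*I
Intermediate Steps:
v(H) = √(-136 + H)
-27216 - (-11396 - v(37)) = -27216 - (-11396 - √(-136 + 37)) = -27216 - (-11396 - √(-99)) = -27216 - (-11396 - 3*I*√11) = -27216 + (11396 + 3*I*√11) = -15820 + 3*I*√11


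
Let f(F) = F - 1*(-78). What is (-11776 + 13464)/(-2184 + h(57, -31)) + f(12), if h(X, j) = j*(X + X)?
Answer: 256466/2859 ≈ 89.705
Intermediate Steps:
h(X, j) = 2*X*j (h(X, j) = j*(2*X) = 2*X*j)
f(F) = 78 + F (f(F) = F + 78 = 78 + F)
(-11776 + 13464)/(-2184 + h(57, -31)) + f(12) = (-11776 + 13464)/(-2184 + 2*57*(-31)) + (78 + 12) = 1688/(-2184 - 3534) + 90 = 1688/(-5718) + 90 = 1688*(-1/5718) + 90 = -844/2859 + 90 = 256466/2859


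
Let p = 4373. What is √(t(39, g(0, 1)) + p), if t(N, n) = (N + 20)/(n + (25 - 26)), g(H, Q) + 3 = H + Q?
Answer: 2*√9795/3 ≈ 65.980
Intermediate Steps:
g(H, Q) = -3 + H + Q (g(H, Q) = -3 + (H + Q) = -3 + H + Q)
t(N, n) = (20 + N)/(-1 + n) (t(N, n) = (20 + N)/(n - 1) = (20 + N)/(-1 + n))
√(t(39, g(0, 1)) + p) = √((20 + 39)/(-1 + (-3 + 0 + 1)) + 4373) = √(59/(-1 - 2) + 4373) = √(59/(-3) + 4373) = √(-⅓*59 + 4373) = √(-59/3 + 4373) = √(13060/3) = 2*√9795/3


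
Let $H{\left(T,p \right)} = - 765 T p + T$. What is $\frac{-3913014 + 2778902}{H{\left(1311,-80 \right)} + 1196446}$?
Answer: $- \frac{1134112}{81430957} \approx -0.013927$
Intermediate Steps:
$H{\left(T,p \right)} = T - 765 T p$ ($H{\left(T,p \right)} = - 765 T p + T = T - 765 T p$)
$\frac{-3913014 + 2778902}{H{\left(1311,-80 \right)} + 1196446} = \frac{-3913014 + 2778902}{1311 \left(1 - -61200\right) + 1196446} = - \frac{1134112}{1311 \left(1 + 61200\right) + 1196446} = - \frac{1134112}{1311 \cdot 61201 + 1196446} = - \frac{1134112}{80234511 + 1196446} = - \frac{1134112}{81430957}$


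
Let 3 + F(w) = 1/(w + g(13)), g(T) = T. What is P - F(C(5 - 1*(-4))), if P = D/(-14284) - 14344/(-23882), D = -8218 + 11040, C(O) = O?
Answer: 1574897809/469054421 ≈ 3.3576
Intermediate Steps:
D = 2822
P = 34373673/85282622 (P = 2822/(-14284) - 14344/(-23882) = 2822*(-1/14284) - 14344*(-1/23882) = -1411/7142 + 7172/11941 = 34373673/85282622 ≈ 0.40306)
F(w) = -3 + 1/(13 + w) (F(w) = -3 + 1/(w + 13) = -3 + 1/(13 + w))
P - F(C(5 - 1*(-4))) = 34373673/85282622 - (-38 - 3*(5 - 1*(-4)))/(13 + (5 - 1*(-4))) = 34373673/85282622 - (-38 - 3*(5 + 4))/(13 + (5 + 4)) = 34373673/85282622 - (-38 - 3*9)/(13 + 9) = 34373673/85282622 - (-38 - 27)/22 = 34373673/85282622 - (-65)/22 = 34373673/85282622 - 1*(-65/22) = 34373673/85282622 + 65/22 = 1574897809/469054421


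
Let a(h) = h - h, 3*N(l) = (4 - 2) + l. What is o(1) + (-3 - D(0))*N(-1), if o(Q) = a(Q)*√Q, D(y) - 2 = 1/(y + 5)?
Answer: -26/15 ≈ -1.7333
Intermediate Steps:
D(y) = 2 + 1/(5 + y) (D(y) = 2 + 1/(y + 5) = 2 + 1/(5 + y))
N(l) = ⅔ + l/3 (N(l) = ((4 - 2) + l)/3 = (2 + l)/3 = ⅔ + l/3)
a(h) = 0
o(Q) = 0 (o(Q) = 0*√Q = 0)
o(1) + (-3 - D(0))*N(-1) = 0 + (-3 - (11 + 2*0)/(5 + 0))*(⅔ + (⅓)*(-1)) = 0 + (-3 - (11 + 0)/5)*(⅔ - ⅓) = 0 + (-3 - 11/5)*(⅓) = 0 - 26/5*⅓ = 0 - 26/15 = -26/15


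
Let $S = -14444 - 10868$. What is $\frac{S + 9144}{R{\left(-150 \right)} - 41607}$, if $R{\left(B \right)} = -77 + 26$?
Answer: $\frac{8084}{20829} \approx 0.38811$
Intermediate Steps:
$R{\left(B \right)} = -51$
$S = -25312$
$\frac{S + 9144}{R{\left(-150 \right)} - 41607} = \frac{-25312 + 9144}{-51 - 41607} = - \frac{16168}{-41658} = \left(-16168\right) \left(- \frac{1}{41658}\right) = \frac{8084}{20829}$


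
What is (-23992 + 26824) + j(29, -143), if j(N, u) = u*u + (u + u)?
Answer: 22995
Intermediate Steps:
j(N, u) = u**2 + 2*u
(-23992 + 26824) + j(29, -143) = (-23992 + 26824) - 143*(2 - 143) = 2832 - 143*(-141) = 2832 + 20163 = 22995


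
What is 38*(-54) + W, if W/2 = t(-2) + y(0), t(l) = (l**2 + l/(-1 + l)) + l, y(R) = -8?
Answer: -6188/3 ≈ -2062.7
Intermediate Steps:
t(l) = l + l**2 + l/(-1 + l) (t(l) = (l**2 + l/(-1 + l)) + l = l + l**2 + l/(-1 + l))
W = -32/3 (W = 2*((-2)**3/(-1 - 2) - 8) = 2*(-8/(-3) - 8) = 2*(-8*(-1/3) - 8) = 2*(8/3 - 8) = 2*(-16/3) = -32/3 ≈ -10.667)
38*(-54) + W = 38*(-54) - 32/3 = -2052 - 32/3 = -6188/3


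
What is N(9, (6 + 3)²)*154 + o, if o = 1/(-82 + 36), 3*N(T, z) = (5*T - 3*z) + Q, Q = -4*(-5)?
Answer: -1260955/138 ≈ -9137.4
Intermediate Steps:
Q = 20
N(T, z) = 20/3 - z + 5*T/3 (N(T, z) = ((5*T - 3*z) + 20)/3 = ((-3*z + 5*T) + 20)/3 = (20 - 3*z + 5*T)/3 = 20/3 - z + 5*T/3)
o = -1/46 (o = 1/(-46) = -1/46 ≈ -0.021739)
N(9, (6 + 3)²)*154 + o = (20/3 - (6 + 3)² + (5/3)*9)*154 - 1/46 = (20/3 - 1*9² + 15)*154 - 1/46 = (20/3 - 1*81 + 15)*154 - 1/46 = (20/3 - 81 + 15)*154 - 1/46 = -178/3*154 - 1/46 = -27412/3 - 1/46 = -1260955/138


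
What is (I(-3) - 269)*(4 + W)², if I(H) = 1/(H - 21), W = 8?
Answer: -38742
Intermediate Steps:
I(H) = 1/(-21 + H)
(I(-3) - 269)*(4 + W)² = (1/(-21 - 3) - 269)*(4 + 8)² = (1/(-24) - 269)*12² = (-1/24 - 269)*144 = -6457/24*144 = -38742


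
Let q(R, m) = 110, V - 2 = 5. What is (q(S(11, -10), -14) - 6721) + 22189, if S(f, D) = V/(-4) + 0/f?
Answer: 15578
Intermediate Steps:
V = 7 (V = 2 + 5 = 7)
S(f, D) = -7/4 (S(f, D) = 7/(-4) + 0/f = 7*(-¼) + 0 = -7/4 + 0 = -7/4)
(q(S(11, -10), -14) - 6721) + 22189 = (110 - 6721) + 22189 = -6611 + 22189 = 15578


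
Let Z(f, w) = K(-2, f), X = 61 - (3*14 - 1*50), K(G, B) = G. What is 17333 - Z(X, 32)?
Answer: 17335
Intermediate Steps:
X = 69 (X = 61 - (42 - 50) = 61 - 1*(-8) = 61 + 8 = 69)
Z(f, w) = -2
17333 - Z(X, 32) = 17333 - 1*(-2) = 17333 + 2 = 17335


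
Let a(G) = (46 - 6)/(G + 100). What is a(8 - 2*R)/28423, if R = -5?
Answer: 20/1676957 ≈ 1.1926e-5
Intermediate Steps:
a(G) = 40/(100 + G)
a(8 - 2*R)/28423 = (40/(100 + (8 - 2*(-5))))/28423 = (40/(100 + (8 + 10)))*(1/28423) = (40/(100 + 18))*(1/28423) = (40/118)*(1/28423) = (40*(1/118))*(1/28423) = (20/59)*(1/28423) = 20/1676957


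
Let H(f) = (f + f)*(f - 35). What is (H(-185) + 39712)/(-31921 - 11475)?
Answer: -30278/10849 ≈ -2.7909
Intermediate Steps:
H(f) = 2*f*(-35 + f) (H(f) = (2*f)*(-35 + f) = 2*f*(-35 + f))
(H(-185) + 39712)/(-31921 - 11475) = (2*(-185)*(-35 - 185) + 39712)/(-31921 - 11475) = (2*(-185)*(-220) + 39712)/(-43396) = (81400 + 39712)*(-1/43396) = 121112*(-1/43396) = -30278/10849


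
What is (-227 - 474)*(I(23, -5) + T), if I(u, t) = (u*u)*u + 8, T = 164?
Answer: -8649639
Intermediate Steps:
I(u, t) = 8 + u³ (I(u, t) = u²*u + 8 = u³ + 8 = 8 + u³)
(-227 - 474)*(I(23, -5) + T) = (-227 - 474)*((8 + 23³) + 164) = -701*((8 + 12167) + 164) = -701*(12175 + 164) = -701*12339 = -8649639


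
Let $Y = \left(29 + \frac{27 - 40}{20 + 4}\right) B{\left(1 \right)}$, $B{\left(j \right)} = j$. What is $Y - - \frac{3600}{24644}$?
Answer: $\frac{4229563}{147864} \approx 28.604$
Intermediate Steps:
$Y = \frac{683}{24}$ ($Y = \left(29 + \frac{27 - 40}{20 + 4}\right) 1 = \left(29 - \frac{13}{24}\right) 1 = \frac{683}{24} \cdot 1 = \frac{683}{24} \approx 28.458$)
$Y - - \frac{3600}{24644} = \frac{683}{24} - - \frac{3600}{24644} = \frac{683}{24} - \left(-3600\right) \frac{1}{24644} = \frac{683}{24} - - \frac{900}{6161} = \frac{683}{24} + \frac{900}{6161} = \frac{4229563}{147864}$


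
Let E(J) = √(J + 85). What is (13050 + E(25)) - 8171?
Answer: 4879 + √110 ≈ 4889.5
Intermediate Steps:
E(J) = √(85 + J)
(13050 + E(25)) - 8171 = (13050 + √(85 + 25)) - 8171 = (13050 + √110) - 8171 = 4879 + √110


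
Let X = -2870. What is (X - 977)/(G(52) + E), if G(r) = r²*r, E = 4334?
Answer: -3847/144942 ≈ -0.026542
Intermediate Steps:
G(r) = r³
(X - 977)/(G(52) + E) = (-2870 - 977)/(52³ + 4334) = -3847/(140608 + 4334) = -3847/144942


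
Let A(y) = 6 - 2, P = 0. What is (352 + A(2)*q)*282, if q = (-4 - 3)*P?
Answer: 99264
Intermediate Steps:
A(y) = 4
q = 0 (q = (-4 - 3)*0 = -7*0 = 0)
(352 + A(2)*q)*282 = (352 + 4*0)*282 = (352 + 0)*282 = 352*282 = 99264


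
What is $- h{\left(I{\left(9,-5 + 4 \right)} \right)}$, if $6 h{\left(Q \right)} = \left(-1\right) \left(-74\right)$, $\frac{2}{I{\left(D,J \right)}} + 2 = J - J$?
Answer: $- \frac{37}{3} \approx -12.333$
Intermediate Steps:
$I{\left(D,J \right)} = -1$ ($I{\left(D,J \right)} = \frac{2}{-2 + \left(J - J\right)} = \frac{2}{-2 + 0} = \frac{2}{-2} = 2 \left(- \frac{1}{2}\right) = -1$)
$h{\left(Q \right)} = \frac{37}{3}$ ($h{\left(Q \right)} = \frac{\left(-1\right) \left(-74\right)}{6} = \frac{1}{6} \cdot 74 = \frac{37}{3}$)
$- h{\left(I{\left(9,-5 + 4 \right)} \right)} = \left(-1\right) \frac{37}{3} = - \frac{37}{3}$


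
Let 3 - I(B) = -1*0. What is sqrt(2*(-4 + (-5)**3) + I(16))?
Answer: I*sqrt(255) ≈ 15.969*I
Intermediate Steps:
I(B) = 3 (I(B) = 3 - (-1)*0 = 3 - 1*0 = 3 + 0 = 3)
sqrt(2*(-4 + (-5)**3) + I(16)) = sqrt(2*(-4 + (-5)**3) + 3) = sqrt(2*(-4 - 125) + 3) = sqrt(2*(-129) + 3) = sqrt(-258 + 3) = sqrt(-255) = I*sqrt(255)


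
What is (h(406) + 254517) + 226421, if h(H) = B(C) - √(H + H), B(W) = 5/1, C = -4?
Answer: 480943 - 2*√203 ≈ 4.8091e+5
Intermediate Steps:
B(W) = 5 (B(W) = 5*1 = 5)
h(H) = 5 - √2*√H (h(H) = 5 - √(H + H) = 5 - √(2*H) = 5 - √2*√H)
(h(406) + 254517) + 226421 = ((5 - √2*√406) + 254517) + 226421 = ((5 - 2*√203) + 254517) + 226421 = (254522 - 2*√203) + 226421 = 480943 - 2*√203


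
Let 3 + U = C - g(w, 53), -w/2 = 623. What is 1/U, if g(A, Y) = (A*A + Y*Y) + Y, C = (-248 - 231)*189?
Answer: -1/1645912 ≈ -6.0757e-7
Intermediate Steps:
C = -90531 (C = -479*189 = -90531)
w = -1246 (w = -2*623 = -1246)
g(A, Y) = Y + A**2 + Y**2 (g(A, Y) = (A**2 + Y**2) + Y = Y + A**2 + Y**2)
U = -1645912 (U = -3 + (-90531 - (53 + (-1246)**2 + 53**2)) = -3 + (-90531 - (53 + 1552516 + 2809)) = -3 + (-90531 - 1*1555378) = -3 + (-90531 - 1555378) = -3 - 1645909 = -1645912)
1/U = 1/(-1645912) = -1/1645912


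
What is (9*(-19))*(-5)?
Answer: 855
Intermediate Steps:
(9*(-19))*(-5) = -171*(-5) = 855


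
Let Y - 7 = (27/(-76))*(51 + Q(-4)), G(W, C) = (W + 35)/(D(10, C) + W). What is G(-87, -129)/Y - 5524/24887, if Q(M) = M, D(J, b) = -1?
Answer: -57077246/201758909 ≈ -0.28290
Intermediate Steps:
G(W, C) = (35 + W)/(-1 + W) (G(W, C) = (W + 35)/(-1 + W) = (35 + W)/(-1 + W))
Y = -737/76 (Y = 7 + (27/(-76))*(51 - 4) = 7 + (27*(-1/76))*47 = 7 - 27/76*47 = 7 - 1269/76 = -737/76 ≈ -9.6974)
G(-87, -129)/Y - 5524/24887 = ((35 - 87)/(-1 - 87))/(-737/76) - 5524/24887 = (-52/(-88))*(-76/737) - 5524*1/24887 = -1/88*(-52)*(-76/737) - 5524/24887 = (13/22)*(-76/737) - 5524/24887 = -494/8107 - 5524/24887 = -57077246/201758909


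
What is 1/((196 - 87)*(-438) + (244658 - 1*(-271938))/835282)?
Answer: -417641/19938758324 ≈ -2.0946e-5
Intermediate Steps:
1/((196 - 87)*(-438) + (244658 - 1*(-271938))/835282) = 1/(109*(-438) + (244658 + 271938)*(1/835282)) = 1/(-47742 + 516596*(1/835282)) = 1/(-47742 + 258298/417641) = 1/(-19938758324/417641) = -417641/19938758324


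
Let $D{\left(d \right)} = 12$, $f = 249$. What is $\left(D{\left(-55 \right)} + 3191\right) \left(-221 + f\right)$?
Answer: $89684$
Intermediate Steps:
$\left(D{\left(-55 \right)} + 3191\right) \left(-221 + f\right) = \left(12 + 3191\right) \left(-221 + 249\right) = 3203 \cdot 28 = 89684$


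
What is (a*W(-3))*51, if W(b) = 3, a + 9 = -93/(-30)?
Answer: -9027/10 ≈ -902.70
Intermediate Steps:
a = -59/10 (a = -9 - 93/(-30) = -9 - 93*(-1/30) = -9 + 31/10 = -59/10 ≈ -5.9000)
(a*W(-3))*51 = -59/10*3*51 = -177/10*51 = -9027/10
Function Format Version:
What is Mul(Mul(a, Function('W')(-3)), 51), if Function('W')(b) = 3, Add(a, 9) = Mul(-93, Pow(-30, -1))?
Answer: Rational(-9027, 10) ≈ -902.70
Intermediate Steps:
a = Rational(-59, 10) (a = Add(-9, Mul(-93, Pow(-30, -1))) = Add(-9, Mul(-93, Rational(-1, 30))) = Add(-9, Rational(31, 10)) = Rational(-59, 10) ≈ -5.9000)
Mul(Mul(a, Function('W')(-3)), 51) = Mul(Mul(Rational(-59, 10), 3), 51) = Mul(Rational(-177, 10), 51) = Rational(-9027, 10)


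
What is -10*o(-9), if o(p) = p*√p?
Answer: 270*I ≈ 270.0*I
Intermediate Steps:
o(p) = p^(3/2)
-10*o(-9) = -(-270)*I = 270*I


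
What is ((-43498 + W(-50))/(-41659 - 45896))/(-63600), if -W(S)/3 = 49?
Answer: -8729/1113699600 ≈ -7.8378e-6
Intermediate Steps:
W(S) = -147 (W(S) = -3*49 = -147)
((-43498 + W(-50))/(-41659 - 45896))/(-63600) = ((-43498 - 147)/(-41659 - 45896))/(-63600) = -43645/(-87555)*(-1/63600) = -43645*(-1/87555)*(-1/63600) = (8729/17511)*(-1/63600) = -8729/1113699600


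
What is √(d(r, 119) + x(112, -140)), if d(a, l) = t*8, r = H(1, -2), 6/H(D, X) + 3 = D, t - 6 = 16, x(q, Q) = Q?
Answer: 6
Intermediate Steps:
t = 22 (t = 6 + 16 = 22)
H(D, X) = 6/(-3 + D)
r = -3 (r = 6/(-3 + 1) = 6/(-2) = 6*(-½) = -3)
d(a, l) = 176 (d(a, l) = 22*8 = 176)
√(d(r, 119) + x(112, -140)) = √(176 - 140) = √36 = 6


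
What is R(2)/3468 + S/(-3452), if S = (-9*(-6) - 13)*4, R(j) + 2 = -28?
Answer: -28013/498814 ≈ -0.056159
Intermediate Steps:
R(j) = -30 (R(j) = -2 - 28 = -30)
S = 164 (S = (54 - 13)*4 = 41*4 = 164)
R(2)/3468 + S/(-3452) = -30/3468 + 164/(-3452) = -30*1/3468 + 164*(-1/3452) = -5/578 - 41/863 = -28013/498814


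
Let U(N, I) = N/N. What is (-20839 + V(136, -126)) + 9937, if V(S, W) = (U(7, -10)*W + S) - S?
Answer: -11028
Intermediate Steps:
U(N, I) = 1
V(S, W) = W (V(S, W) = (1*W + S) - S = (W + S) - S = (S + W) - S = W)
(-20839 + V(136, -126)) + 9937 = (-20839 - 126) + 9937 = -20965 + 9937 = -11028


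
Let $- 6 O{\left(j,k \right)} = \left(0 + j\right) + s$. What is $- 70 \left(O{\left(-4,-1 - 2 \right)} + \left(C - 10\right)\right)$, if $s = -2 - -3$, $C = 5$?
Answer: $315$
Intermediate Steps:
$s = 1$ ($s = -2 + 3 = 1$)
$O{\left(j,k \right)} = - \frac{1}{6} - \frac{j}{6}$ ($O{\left(j,k \right)} = - \frac{\left(0 + j\right) + 1}{6} = - \frac{j + 1}{6} = - \frac{1 + j}{6} = - \frac{1}{6} - \frac{j}{6}$)
$- 70 \left(O{\left(-4,-1 - 2 \right)} + \left(C - 10\right)\right) = - 70 \left(\left(- \frac{1}{6} - - \frac{2}{3}\right) + \left(5 - 10\right)\right) = - 70 \left(\left(- \frac{1}{6} + \frac{2}{3}\right) + \left(5 - 10\right)\right) = - 70 \left(\frac{1}{2} - 5\right) = \left(-70\right) \left(- \frac{9}{2}\right) = 315$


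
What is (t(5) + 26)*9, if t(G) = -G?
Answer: 189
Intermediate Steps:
(t(5) + 26)*9 = (-1*5 + 26)*9 = (-5 + 26)*9 = 21*9 = 189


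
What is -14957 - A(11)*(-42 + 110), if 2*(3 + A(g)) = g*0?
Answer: -14753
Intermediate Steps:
A(g) = -3 (A(g) = -3 + (g*0)/2 = -3 + (1/2)*0 = -3 + 0 = -3)
-14957 - A(11)*(-42 + 110) = -14957 - (-3)*(-42 + 110) = -14957 - (-3)*68 = -14957 - 1*(-204) = -14957 + 204 = -14753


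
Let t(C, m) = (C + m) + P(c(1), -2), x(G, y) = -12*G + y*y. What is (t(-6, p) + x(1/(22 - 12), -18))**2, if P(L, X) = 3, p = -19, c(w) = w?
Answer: 2262016/25 ≈ 90481.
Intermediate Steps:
x(G, y) = y**2 - 12*G (x(G, y) = -12*G + y**2 = y**2 - 12*G)
t(C, m) = 3 + C + m (t(C, m) = (C + m) + 3 = 3 + C + m)
(t(-6, p) + x(1/(22 - 12), -18))**2 = ((3 - 6 - 19) + ((-18)**2 - 12/(22 - 12)))**2 = (-22 + (324 - 12/10))**2 = (-22 + (324 - 12*1/10))**2 = (-22 + (324 - 6/5))**2 = (-22 + 1614/5)**2 = (1504/5)**2 = 2262016/25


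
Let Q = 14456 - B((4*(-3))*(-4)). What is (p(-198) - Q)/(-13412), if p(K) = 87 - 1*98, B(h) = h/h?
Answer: 7233/6706 ≈ 1.0786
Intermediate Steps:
B(h) = 1
p(K) = -11 (p(K) = 87 - 98 = -11)
Q = 14455 (Q = 14456 - 1*1 = 14456 - 1 = 14455)
(p(-198) - Q)/(-13412) = (-11 - 1*14455)/(-13412) = (-11 - 14455)*(-1/13412) = -14466*(-1/13412) = 7233/6706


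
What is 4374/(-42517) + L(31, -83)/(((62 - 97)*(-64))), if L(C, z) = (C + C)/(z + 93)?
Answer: -47670773/476190400 ≈ -0.10011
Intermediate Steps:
L(C, z) = 2*C/(93 + z) (L(C, z) = (2*C)/(93 + z) = 2*C/(93 + z))
4374/(-42517) + L(31, -83)/(((62 - 97)*(-64))) = 4374/(-42517) + (2*31/(93 - 83))/(((62 - 97)*(-64))) = 4374*(-1/42517) + (2*31/10)/((-35*(-64))) = -4374/42517 + (2*31*(⅒))/2240 = -4374/42517 + (31/5)*(1/2240) = -4374/42517 + 31/11200 = -47670773/476190400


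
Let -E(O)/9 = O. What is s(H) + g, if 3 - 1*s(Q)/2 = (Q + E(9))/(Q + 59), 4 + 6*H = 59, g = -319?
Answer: -127155/409 ≈ -310.89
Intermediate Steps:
E(O) = -9*O
H = 55/6 (H = -⅔ + (⅙)*59 = -⅔ + 59/6 = 55/6 ≈ 9.1667)
s(Q) = 6 - 2*(-81 + Q)/(59 + Q) (s(Q) = 6 - 2*(Q - 9*9)/(Q + 59) = 6 - 2*(Q - 81)/(59 + Q) = 6 - 2*(-81 + Q)/(59 + Q))
s(H) + g = 4*(129 + 55/6)/(59 + 55/6) - 319 = 4*(829/6)/(409/6) - 319 = 4*(6/409)*(829/6) - 319 = 3316/409 - 319 = -127155/409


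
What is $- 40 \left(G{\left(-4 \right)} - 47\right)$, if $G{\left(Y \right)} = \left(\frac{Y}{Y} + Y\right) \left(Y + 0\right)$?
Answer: $1400$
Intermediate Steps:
$G{\left(Y \right)} = Y \left(1 + Y\right)$ ($G{\left(Y \right)} = \left(1 + Y\right) Y = Y \left(1 + Y\right)$)
$- 40 \left(G{\left(-4 \right)} - 47\right) = - 40 \left(- 4 \left(1 - 4\right) - 47\right) = - 40 \left(\left(-4\right) \left(-3\right) - 47\right) = - 40 \left(12 - 47\right) = \left(-40\right) \left(-35\right) = 1400$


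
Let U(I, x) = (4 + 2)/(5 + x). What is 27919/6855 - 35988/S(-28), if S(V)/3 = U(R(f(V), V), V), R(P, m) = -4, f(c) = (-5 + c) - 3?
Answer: 315252809/6855 ≈ 45989.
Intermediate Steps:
f(c) = -8 + c
U(I, x) = 6/(5 + x)
S(V) = 18/(5 + V) (S(V) = 3*(6/(5 + V)) = 18/(5 + V))
27919/6855 - 35988/S(-28) = 27919/6855 - 35988/(18/(5 - 28)) = 27919*(1/6855) - 35988/(18/(-23)) = 27919/6855 - 35988/(18*(-1/23)) = 27919/6855 - 35988/(-18/23) = 27919/6855 - 35988*(-23/18) = 27919/6855 + 137954/3 = 315252809/6855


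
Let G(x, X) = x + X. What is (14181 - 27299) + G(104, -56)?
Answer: -13070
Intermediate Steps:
G(x, X) = X + x
(14181 - 27299) + G(104, -56) = (14181 - 27299) + (-56 + 104) = -13118 + 48 = -13070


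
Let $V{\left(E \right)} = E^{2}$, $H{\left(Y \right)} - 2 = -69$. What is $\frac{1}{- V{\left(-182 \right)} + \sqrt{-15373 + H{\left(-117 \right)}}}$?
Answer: $- \frac{8281}{274303704} - \frac{i \sqrt{965}}{274303704} \approx -3.0189 \cdot 10^{-5} - 1.1325 \cdot 10^{-7} i$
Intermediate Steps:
$H{\left(Y \right)} = -67$ ($H{\left(Y \right)} = 2 - 69 = -67$)
$\frac{1}{- V{\left(-182 \right)} + \sqrt{-15373 + H{\left(-117 \right)}}} = \frac{1}{- \left(-182\right)^{2} + \sqrt{-15373 - 67}} = \frac{1}{\left(-1\right) 33124 + \sqrt{-15440}} = \frac{1}{-33124 + 4 i \sqrt{965}}$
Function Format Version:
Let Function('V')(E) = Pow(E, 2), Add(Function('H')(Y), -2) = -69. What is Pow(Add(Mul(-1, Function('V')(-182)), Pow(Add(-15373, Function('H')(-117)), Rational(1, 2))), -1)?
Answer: Add(Rational(-8281, 274303704), Mul(Rational(-1, 274303704), I, Pow(965, Rational(1, 2)))) ≈ Add(-3.0189e-5, Mul(-1.1325e-7, I))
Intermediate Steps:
Function('H')(Y) = -67 (Function('H')(Y) = Add(2, -69) = -67)
Pow(Add(Mul(-1, Function('V')(-182)), Pow(Add(-15373, Function('H')(-117)), Rational(1, 2))), -1) = Pow(Add(Mul(-1, Pow(-182, 2)), Pow(Add(-15373, -67), Rational(1, 2))), -1) = Pow(Add(Mul(-1, 33124), Pow(-15440, Rational(1, 2))), -1) = Pow(Add(-33124, Mul(4, I, Pow(965, Rational(1, 2)))), -1)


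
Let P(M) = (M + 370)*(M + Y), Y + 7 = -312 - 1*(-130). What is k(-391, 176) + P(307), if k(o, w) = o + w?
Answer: 79671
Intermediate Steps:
Y = -189 (Y = -7 + (-312 - 1*(-130)) = -7 + (-312 + 130) = -7 - 182 = -189)
P(M) = (-189 + M)*(370 + M) (P(M) = (M + 370)*(M - 189) = (370 + M)*(-189 + M) = (-189 + M)*(370 + M))
k(-391, 176) + P(307) = (-391 + 176) + (-69930 + 307² + 181*307) = -215 + (-69930 + 94249 + 55567) = -215 + 79886 = 79671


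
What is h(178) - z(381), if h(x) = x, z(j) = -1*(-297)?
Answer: -119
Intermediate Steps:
z(j) = 297
h(178) - z(381) = 178 - 1*297 = 178 - 297 = -119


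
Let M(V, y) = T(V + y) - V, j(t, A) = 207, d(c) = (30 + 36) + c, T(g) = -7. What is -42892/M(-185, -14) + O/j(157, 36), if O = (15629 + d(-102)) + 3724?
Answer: -906703/6141 ≈ -147.65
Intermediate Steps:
d(c) = 66 + c
O = 19317 (O = (15629 + (66 - 102)) + 3724 = (15629 - 36) + 3724 = 15593 + 3724 = 19317)
M(V, y) = -7 - V
-42892/M(-185, -14) + O/j(157, 36) = -42892/(-7 - 1*(-185)) + 19317/207 = -42892/(-7 + 185) + 19317*(1/207) = -42892/178 + 6439/69 = -42892*1/178 + 6439/69 = -21446/89 + 6439/69 = -906703/6141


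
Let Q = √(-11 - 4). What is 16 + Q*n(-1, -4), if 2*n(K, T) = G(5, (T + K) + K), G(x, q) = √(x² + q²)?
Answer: 16 + I*√915/2 ≈ 16.0 + 15.124*I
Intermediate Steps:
G(x, q) = √(q² + x²)
n(K, T) = √(25 + (T + 2*K)²)/2 (n(K, T) = √(((T + K) + K)² + 5²)/2 = √(((K + T) + K)² + 25)/2 = √((T + 2*K)² + 25)/2 = √(25 + (T + 2*K)²)/2)
Q = I*√15 (Q = √(-15) = I*√15 ≈ 3.873*I)
16 + Q*n(-1, -4) = 16 + (I*√15)*(√(25 + (-4 + 2*(-1))²)/2) = 16 + (I*√15)*(√(25 + (-4 - 2)²)/2) = 16 + (I*√15)*(√(25 + (-6)²)/2) = 16 + (I*√15)*(√(25 + 36)/2) = 16 + (I*√15)*(√61/2) = 16 + I*√915/2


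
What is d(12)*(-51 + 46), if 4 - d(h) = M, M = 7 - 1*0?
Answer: 15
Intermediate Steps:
M = 7 (M = 7 + 0 = 7)
d(h) = -3 (d(h) = 4 - 1*7 = 4 - 7 = -3)
d(12)*(-51 + 46) = -3*(-51 + 46) = -3*(-5) = 15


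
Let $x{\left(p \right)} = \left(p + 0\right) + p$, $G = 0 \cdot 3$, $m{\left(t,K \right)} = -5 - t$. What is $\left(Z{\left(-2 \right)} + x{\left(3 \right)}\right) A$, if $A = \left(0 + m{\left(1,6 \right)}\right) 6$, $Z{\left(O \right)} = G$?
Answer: $-216$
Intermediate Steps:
$G = 0$
$Z{\left(O \right)} = 0$
$A = -36$ ($A = \left(0 - 6\right) 6 = \left(-6\right) 6 = -36$)
$x{\left(p \right)} = 2 p$ ($x{\left(p \right)} = p + p = 2 p$)
$\left(Z{\left(-2 \right)} + x{\left(3 \right)}\right) A = \left(0 + 2 \cdot 3\right) \left(-36\right) = \left(0 + 6\right) \left(-36\right) = 6 \left(-36\right) = -216$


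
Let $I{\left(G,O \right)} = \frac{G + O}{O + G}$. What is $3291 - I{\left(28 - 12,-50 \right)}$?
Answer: $3290$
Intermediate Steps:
$I{\left(G,O \right)} = 1$ ($I{\left(G,O \right)} = \frac{G + O}{G + O} = 1$)
$3291 - I{\left(28 - 12,-50 \right)} = 3291 - 1 = 3290$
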